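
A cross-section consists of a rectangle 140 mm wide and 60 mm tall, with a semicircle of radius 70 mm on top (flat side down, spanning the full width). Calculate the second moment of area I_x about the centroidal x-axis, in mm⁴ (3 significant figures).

Treat the section as a set of non-overlapping primitives; coordinates are from the bounding-box lower-left.
Rectangular body: 140 × 60, A = 8 400 mm², y = 30 mm, Ī = 2 520 000 mm⁴.
Semicircular cap: semicircle r = 70, A = 7696.9 mm², y = 89.709 mm, Ī = 2 635 265 mm⁴.
Centroid: ȳ = ΣA·y / ΣA = 58.55 mm.
Transfer each piece to the centroidal x-axis using Ī + A·d² with d = y − 58.55:
  rectangular body: d = -28.55 mm → contributes +9 367 075 mm⁴
  semicircular cap: d = 31.158 mm → contributes +10 107 807 mm⁴
Total I = 19 474 882 mm⁴.

I_x ≈ 1.95 × 10⁷ mm⁴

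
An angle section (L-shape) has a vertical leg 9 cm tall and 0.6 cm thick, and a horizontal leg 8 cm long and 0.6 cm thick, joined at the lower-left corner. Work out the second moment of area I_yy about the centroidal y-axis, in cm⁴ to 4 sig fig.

Treat the section as a set of non-overlapping primitives; coordinates are from the bounding-box lower-left.
Vertical leg: 0.6 × 9, A = 5.4 cm², x = 0.3 cm, Ī = 0.162 cm⁴.
Horizontal leg (remainder): 7.4 × 0.6, A = 4.44 cm², x = 4.3 cm, Ī = 20.2612 cm⁴.
Centroid: x̄ = ΣA·x / ΣA = 2.10488 cm.
Transfer each piece to the centroidal y-axis using Ī + A·d² with d = x − 2.10488:
  vertical leg: d = -1.80488 cm → contributes +17.753 cm⁴
  horizontal leg (remainder): d = 2.19512 cm → contributes +41.6556 cm⁴
Total I = 59.4086 cm⁴.

I_yy ≈ 59.41 cm⁴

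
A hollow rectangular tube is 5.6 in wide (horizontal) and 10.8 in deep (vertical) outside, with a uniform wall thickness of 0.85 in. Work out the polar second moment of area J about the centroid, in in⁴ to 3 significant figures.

Break the section into simple shapes (no overlaps), measuring from the bottom-left corner of the bounding box.
Outer rectangle: 5.6 × 10.8, A = 60.48 in², y = 5.4 in, Ī = 587.87 in⁴.
Inner void (subtracted): 3.9 × 9.1, A = 35.49 in², y = 5.4 in, Ī = 244.91 in⁴.
By symmetry the centroid is at mid-height, ȳ = 5.4 in.
All pieces are centred on the centroidal x-axis, so I = ΣĪ (holes subtracted) = 342.96 in⁴.
Repeating about the centroidal y-axis gives I_y = 113.07 in⁴.
Polar second moment: J = I_x + I_y = 456.03 in⁴.

J ≈ 456 in⁴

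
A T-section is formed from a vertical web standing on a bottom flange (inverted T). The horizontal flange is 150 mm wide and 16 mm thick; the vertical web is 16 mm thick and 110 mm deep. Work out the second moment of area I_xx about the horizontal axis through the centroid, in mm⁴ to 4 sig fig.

Break the section into simple shapes (no overlaps), measuring from the bottom-left corner of the bounding box.
Flange: 150 × 16, A = 2 400 mm², y = 8 mm, Ī = 51 200 mm⁴.
Web: 16 × 110, A = 1 760 mm², y = 71 mm, Ī = 1 774 667 mm⁴.
Centroid: ȳ = ΣA·y / ΣA = 34.6538 mm.
Transfer each piece to the horizontal axis through the centroid using Ī + A·d² with d = y − 34.6538:
  flange: d = -26.6538 mm → contributes +1 756 226 mm⁴
  web: d = 36.3462 mm → contributes +4 099 702 mm⁴
Total I = 5 855 928 mm⁴.

I_xx ≈ 5.856 × 10⁶ mm⁴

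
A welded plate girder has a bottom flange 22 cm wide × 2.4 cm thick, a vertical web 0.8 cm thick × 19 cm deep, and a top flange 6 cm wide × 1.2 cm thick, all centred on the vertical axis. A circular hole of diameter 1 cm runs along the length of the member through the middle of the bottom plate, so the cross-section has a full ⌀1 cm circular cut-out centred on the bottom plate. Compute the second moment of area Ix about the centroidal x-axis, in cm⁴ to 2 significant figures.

Break the section into simple shapes (no overlaps), measuring from the bottom-left corner of the bounding box.
Bottom plate: 22 × 2.4, A = 52.8 cm², y = 1.2 cm, Ī = 25.34 cm⁴.
Web plate: 0.8 × 19, A = 15.2 cm², y = 11.9 cm, Ī = 457.3 cm⁴.
Top plate: 6 × 1.2, A = 7.2 cm², y = 22 cm, Ī = 0.864 cm⁴.
Hole (subtracted): ⌀1, A = 0.7854 cm², y = 1.2 cm, Ī = 0.04909 cm⁴.
Centroid: ȳ = ΣA·y / ΣA = 5.398 cm.
Transfer each piece to the centroidal x-axis using Ī + A·d² with d = y − 5.398:
  bottom plate: d = -4.198 cm → contributes +955.9 cm⁴
  web plate: d = 6.502 cm → contributes +1 100 cm⁴
  top plate: d = 16.6 cm → contributes +1 985 cm⁴
  hole: d = -4.198 cm → contributes −13.89 cm⁴
Total I = 4 027 cm⁴.

Ix ≈ 4000 cm⁴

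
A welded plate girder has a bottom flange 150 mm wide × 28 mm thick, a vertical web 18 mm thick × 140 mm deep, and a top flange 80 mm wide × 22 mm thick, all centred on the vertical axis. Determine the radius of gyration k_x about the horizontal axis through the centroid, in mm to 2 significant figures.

Treat the section as a set of non-overlapping primitives; coordinates are from the bounding-box lower-left.
Bottom plate: 150 × 28, A = 4 200 mm², y = 14 mm, Ī = 274 400 mm⁴.
Web plate: 18 × 140, A = 2 520 mm², y = 98 mm, Ī = 4 116 000 mm⁴.
Top plate: 80 × 22, A = 1 760 mm², y = 179 mm, Ī = 70 987 mm⁴.
Centroid: ȳ = ΣA·y / ΣA = 73.21 mm.
Transfer each piece to the horizontal axis through the centroid using Ī + A·d² with d = y − 73.21:
  bottom plate: d = -59.21 mm → contributes +14 997 641 mm⁴
  web plate: d = 24.79 mm → contributes +5 664 958 mm⁴
  top plate: d = 105.8 mm → contributes +19 768 982 mm⁴
Total I = 40 431 581 mm⁴.
Radius of gyration: k = √(I/A) = √(40 431 581 / 8 480) = 69.05 mm.

k_x ≈ 69 mm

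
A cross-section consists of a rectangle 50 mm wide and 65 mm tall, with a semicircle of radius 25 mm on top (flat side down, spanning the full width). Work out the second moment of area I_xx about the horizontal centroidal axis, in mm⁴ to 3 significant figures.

Split into non-overlapping primitives; take the origin at the lower-left of the bounding box.
Rectangular body: 50 × 65, A = 3 250 mm², y = 32.5 mm, Ī = 1 144 271 mm⁴.
Semicircular cap: semicircle r = 25, A = 981.75 mm², y = 75.61 mm, Ī = 42 874 mm⁴.
Centroid: ȳ = ΣA·y / ΣA = 42.501 mm.
Transfer each piece to the horizontal centroidal axis using Ī + A·d² with d = y − 42.501:
  rectangular body: d = -10.001 mm → contributes +1 469 363 mm⁴
  semicircular cap: d = 33.109 mm → contributes +1 119 066 mm⁴
Total I = 2 588 429 mm⁴.

I_xx ≈ 2.59 × 10⁶ mm⁴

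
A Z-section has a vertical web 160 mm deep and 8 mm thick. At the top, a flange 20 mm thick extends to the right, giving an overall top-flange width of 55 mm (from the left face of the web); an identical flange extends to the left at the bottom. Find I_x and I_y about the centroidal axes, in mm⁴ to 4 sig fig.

Decompose the section into non-overlapping parts with the origin at the bottom-left of its bounding rectangle.
Web: 8 × 160, A = 1 280 mm², y = 80 mm, Ī = 2 730 667 mm⁴.
Top flange (beyond web): 47 × 20, A = 940 mm², y = 150 mm, Ī = 31333.3 mm⁴.
Bottom flange (beyond web): 47 × 20, A = 940 mm², y = 10 mm, Ī = 31333.3 mm⁴.
Centroid: ȳ = ΣA·y / ΣA = 80 mm.
Transfer each piece to the centroidal x-axis using Ī + A·d² with d = y − 80:
  web: d = 0 mm → contributes +2 730 667 mm⁴
  top flange (beyond web): d = 70 mm → contributes +4 637 333 mm⁴
  bottom flange (beyond web): d = -70 mm → contributes +4 637 333 mm⁴
Total I = 12 005 333 mm⁴.
For the y-axis: x̄ = 51 mm.
Repeating about the centroidal y-axis gives I_y = 1 774 653 mm⁴.

I_x ≈ 1.201 × 10⁷ mm⁴, I_y ≈ 1.775 × 10⁶ mm⁴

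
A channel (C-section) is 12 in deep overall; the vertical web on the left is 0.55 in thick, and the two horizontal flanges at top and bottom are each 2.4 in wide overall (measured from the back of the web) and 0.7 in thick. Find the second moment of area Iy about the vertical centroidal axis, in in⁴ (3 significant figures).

Iy ≈ 3.58 in⁴

Treat the section as a set of non-overlapping primitives; coordinates are from the bounding-box lower-left.
Web: 0.55 × 12, A = 6.6 in², x = 0.275 in, Ī = 0.16638 in⁴.
Top flange (beyond web): 1.85 × 0.7, A = 1.295 in², x = 1.475 in, Ī = 0.36934 in⁴.
Bottom flange (beyond web): 1.85 × 0.7, A = 1.295 in², x = 1.475 in, Ī = 0.36934 in⁴.
Centroid: x̄ = ΣA·x / ΣA = 0.61319 in.
Transfer each piece to the vertical centroidal axis using Ī + A·d² with d = x − 0.61319:
  web: d = -0.33819 in → contributes +0.92125 in⁴
  top flange (beyond web): d = 0.86181 in → contributes +1.3312 in⁴
  bottom flange (beyond web): d = 0.86181 in → contributes +1.3312 in⁴
Total I = 3.5836 in⁴.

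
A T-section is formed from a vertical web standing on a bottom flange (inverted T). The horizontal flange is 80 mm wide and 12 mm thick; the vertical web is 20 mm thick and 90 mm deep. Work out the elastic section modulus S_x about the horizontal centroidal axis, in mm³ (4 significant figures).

Split into non-overlapping primitives; take the origin at the lower-left of the bounding box.
Flange: 80 × 12, A = 960 mm², y = 6 mm, Ī = 11 520 mm⁴.
Web: 20 × 90, A = 1 800 mm², y = 57 mm, Ī = 1 215 000 mm⁴.
Centroid: ȳ = ΣA·y / ΣA = 39.2609 mm.
Transfer each piece to the horizontal centroidal axis using Ī + A·d² with d = y − 39.2609:
  flange: d = -33.2609 mm → contributes +1 073 554 mm⁴
  web: d = 17.7391 mm → contributes +1 781 418 mm⁴
Total I = 2 854 972 mm⁴.
Extreme fibre distance c = 62.7391 mm; S = I/c = 45505.4 mm³.

S_x ≈ 4.551 × 10⁴ mm³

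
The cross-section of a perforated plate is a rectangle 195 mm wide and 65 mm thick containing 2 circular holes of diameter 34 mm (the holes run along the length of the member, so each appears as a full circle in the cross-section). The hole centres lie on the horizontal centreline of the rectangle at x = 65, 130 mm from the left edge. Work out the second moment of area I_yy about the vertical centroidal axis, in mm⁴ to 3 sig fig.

Decompose the section into non-overlapping parts with the origin at the bottom-left of its bounding rectangle.
Plate: 195 × 65, A = 12 675 mm², x = 97.5 mm, Ī = 40 163 906 mm⁴.
Hole 1 (subtracted): ⌀34, A = 907.92 mm², x = 65 mm, Ī = 65 597 mm⁴.
Hole 2 (subtracted): ⌀34, A = 907.92 mm², x = 130 mm, Ī = 65 597 mm⁴.
By symmetry the centroid is at mid-width, x̄ = 97.5 mm.
Transfer each piece to the vertical centroidal axis using Ī + A·d² with d = x − 97.5:
  plate: d = 0 mm → contributes +40 163 906 mm⁴
  hole 1: d = -32.5 mm → contributes −1 024 588 mm⁴
  hole 2: d = 32.5 mm → contributes −1 024 588 mm⁴
Total I = 38 114 730 mm⁴.

I_yy ≈ 3.81 × 10⁷ mm⁴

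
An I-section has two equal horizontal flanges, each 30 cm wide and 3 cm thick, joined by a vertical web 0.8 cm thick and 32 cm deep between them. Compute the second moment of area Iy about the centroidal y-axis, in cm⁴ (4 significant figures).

Iy ≈ 1.350 × 10⁴ cm⁴

Decompose the section into non-overlapping parts with the origin at the bottom-left of its bounding rectangle.
Bottom flange: 30 × 3, A = 90 cm², x = 15 cm, Ī = 6 750 cm⁴.
Web: 0.8 × 32, A = 25.6 cm², x = 15 cm, Ī = 1.36533 cm⁴.
Top flange: 30 × 3, A = 90 cm², x = 15 cm, Ī = 6 750 cm⁴.
By symmetry the centroid is at mid-width, x̄ = 15 cm.
All pieces are centred on the centroidal y-axis, so I = ΣĪ = 13501.4 cm⁴.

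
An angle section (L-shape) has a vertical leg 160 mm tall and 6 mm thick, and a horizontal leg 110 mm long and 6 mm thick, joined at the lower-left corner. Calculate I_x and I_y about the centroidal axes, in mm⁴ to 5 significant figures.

I_x ≈ 4.2921 × 10⁶ mm⁴, I_y ≈ 1.7093 × 10⁶ mm⁴

Treat the section as a set of non-overlapping primitives; coordinates are from the bounding-box lower-left.
Vertical leg: 6 × 160, A = 960 mm², y = 80 mm, Ī = 2 048 000 mm⁴.
Horizontal leg (remainder): 104 × 6, A = 624 mm², y = 3 mm, Ī = 1 872 mm⁴.
Centroid: ȳ = ΣA·y / ΣA = 49.66667 mm.
Transfer each piece to the centroidal x-axis using Ī + A·d² with d = y − 49.66667:
  vertical leg: d = 30.33333 mm → contributes +2 931 307 mm⁴
  horizontal leg (remainder): d = -46.66667 mm → contributes +1 360 805 mm⁴
Total I = 4 292 112 mm⁴.
For the y-axis: x̄ = 24.66667 mm.
Repeating about the centroidal y-axis gives I_y = 1 709 312 mm⁴.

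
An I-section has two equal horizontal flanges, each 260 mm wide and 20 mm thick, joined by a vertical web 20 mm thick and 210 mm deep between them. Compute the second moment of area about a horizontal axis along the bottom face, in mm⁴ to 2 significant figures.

Treat the section as a set of non-overlapping primitives; coordinates are from the bounding-box lower-left.
Bottom flange: 260 × 20, A = 5 200 mm², y = 10 mm, Ī = 173 333 mm⁴.
Web: 20 × 210, A = 4 200 mm², y = 125 mm, Ī = 15 435 000 mm⁴.
Top flange: 260 × 20, A = 5 200 mm², y = 240 mm, Ī = 173 333 mm⁴.
Transfer each piece to a horizontal axis along the bottom face using Ī + A·d² with d = y − 0:
  bottom flange: d = 10 mm → contributes +693 333 mm⁴
  web: d = 125 mm → contributes +81 060 000 mm⁴
  top flange: d = 240 mm → contributes +299 693 333 mm⁴
Total I = 381 446 667 mm⁴.

I_base ≈ 3.8 × 10⁸ mm⁴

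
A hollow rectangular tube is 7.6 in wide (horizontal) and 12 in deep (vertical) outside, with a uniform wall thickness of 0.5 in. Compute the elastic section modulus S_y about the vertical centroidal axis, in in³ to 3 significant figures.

S_y ≈ 46.2 in³

Treat the section as a set of non-overlapping primitives; coordinates are from the bounding-box lower-left.
Outer rectangle: 7.6 × 12, A = 91.2 in², x = 3.8 in, Ī = 438.98 in⁴.
Inner void (subtracted): 6.6 × 11, A = 72.6 in², x = 3.8 in, Ī = 263.54 in⁴.
By symmetry the centroid is at mid-width, x̄ = 3.8 in.
All pieces are centred on the vertical centroidal axis, so I = ΣĪ (holes subtracted) = 175.44 in⁴.
Extreme fibre distance c = 3.8 in; S = I/c = 46.168 in³.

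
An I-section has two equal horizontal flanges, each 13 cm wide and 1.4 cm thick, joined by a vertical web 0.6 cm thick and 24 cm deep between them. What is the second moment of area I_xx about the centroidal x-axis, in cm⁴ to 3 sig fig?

I_xx ≈ 6570 cm⁴

Split into non-overlapping primitives; take the origin at the lower-left of the bounding box.
Bottom flange: 13 × 1.4, A = 18.2 cm², y = 0.7 cm, Ī = 2.9727 cm⁴.
Web: 0.6 × 24, A = 14.4 cm², y = 13.4 cm, Ī = 691.2 cm⁴.
Top flange: 13 × 1.4, A = 18.2 cm², y = 26.1 cm, Ī = 2.9727 cm⁴.
By symmetry the centroid is at mid-height, ȳ = 13.4 cm.
Transfer each piece to the centroidal x-axis using Ī + A·d² with d = y − 13.4:
  bottom flange: d = -12.7 cm → contributes +2938.5 cm⁴
  web: d = 0 cm → contributes +691.2 cm⁴
  top flange: d = 12.7 cm → contributes +2938.5 cm⁴
Total I = 6568.1 cm⁴.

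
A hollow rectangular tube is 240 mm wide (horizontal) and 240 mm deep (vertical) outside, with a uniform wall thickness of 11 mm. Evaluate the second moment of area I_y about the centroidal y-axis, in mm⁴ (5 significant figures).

I_y ≈ 8.8269 × 10⁷ mm⁴

Split into non-overlapping primitives; take the origin at the lower-left of the bounding box.
Outer rectangle: 240 × 240, A = 57 600 mm², x = 120 mm, Ī = 276 480 000 mm⁴.
Inner void (subtracted): 218 × 218, A = 47 524 mm², x = 120 mm, Ī = 188 210 881 mm⁴.
By symmetry the centroid is at mid-width, x̄ = 120 mm.
All pieces are centred on the centroidal y-axis, so I = ΣĪ (holes subtracted) = 88 269 119 mm⁴.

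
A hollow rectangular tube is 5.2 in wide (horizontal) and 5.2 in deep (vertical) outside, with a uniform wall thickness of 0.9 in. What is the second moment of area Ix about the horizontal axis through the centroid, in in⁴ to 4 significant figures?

Treat the section as a set of non-overlapping primitives; coordinates are from the bounding-box lower-left.
Outer rectangle: 5.2 × 5.2, A = 27.04 in², y = 2.6 in, Ī = 60.9301 in⁴.
Inner void (subtracted): 3.4 × 3.4, A = 11.56 in², y = 2.6 in, Ī = 11.1361 in⁴.
By symmetry the centroid is at mid-height, ȳ = 2.6 in.
All pieces are centred on the horizontal axis through the centroid, so I = ΣĪ (holes subtracted) = 49.794 in⁴.

Ix ≈ 49.79 in⁴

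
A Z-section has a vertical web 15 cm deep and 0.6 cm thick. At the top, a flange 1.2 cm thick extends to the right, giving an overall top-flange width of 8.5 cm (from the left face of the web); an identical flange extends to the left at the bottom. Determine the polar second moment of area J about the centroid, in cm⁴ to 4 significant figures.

J ≈ 1515 cm⁴

Split into non-overlapping primitives; take the origin at the lower-left of the bounding box.
Web: 0.6 × 15, A = 9 cm², y = 7.5 cm, Ī = 168.75 cm⁴.
Top flange (beyond web): 7.9 × 1.2, A = 9.48 cm², y = 14.4 cm, Ī = 1.1376 cm⁴.
Bottom flange (beyond web): 7.9 × 1.2, A = 9.48 cm², y = 0.6 cm, Ī = 1.1376 cm⁴.
Centroid: ȳ = ΣA·y / ΣA = 7.5 cm.
Transfer each piece to the centroidal x-axis using Ī + A·d² with d = y − 7.5:
  web: d = 0 cm → contributes +168.75 cm⁴
  top flange (beyond web): d = 6.9 cm → contributes +452.48 cm⁴
  bottom flange (beyond web): d = -6.9 cm → contributes +452.48 cm⁴
Total I = 1073.71 cm⁴.
For the y-axis: x̄ = 8.2 cm.
Repeating about the centroidal y-axis gives I_y = 441.343 cm⁴.
Polar second moment: J = I_x + I_y = 1515.05 cm⁴.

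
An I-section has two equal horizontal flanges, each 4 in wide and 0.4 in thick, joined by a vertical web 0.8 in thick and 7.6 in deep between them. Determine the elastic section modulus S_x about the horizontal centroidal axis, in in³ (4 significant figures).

Treat the section as a set of non-overlapping primitives; coordinates are from the bounding-box lower-left.
Bottom flange: 4 × 0.4, A = 1.6 in², y = 0.2 in, Ī = 0.0213333 in⁴.
Web: 0.8 × 7.6, A = 6.08 in², y = 4.2 in, Ī = 29.2651 in⁴.
Top flange: 4 × 0.4, A = 1.6 in², y = 8.2 in, Ī = 0.0213333 in⁴.
By symmetry the centroid is at mid-height, ȳ = 4.2 in.
Transfer each piece to the horizontal centroidal axis using Ī + A·d² with d = y − 4.2:
  bottom flange: d = -4 in → contributes +25.6213 in⁴
  web: d = 0 in → contributes +29.2651 in⁴
  top flange: d = 4 in → contributes +25.6213 in⁴
Total I = 80.5077 in⁴.
Extreme fibre distance c = 4.2 in; S = I/c = 19.1685 in³.

S_x ≈ 19.17 in³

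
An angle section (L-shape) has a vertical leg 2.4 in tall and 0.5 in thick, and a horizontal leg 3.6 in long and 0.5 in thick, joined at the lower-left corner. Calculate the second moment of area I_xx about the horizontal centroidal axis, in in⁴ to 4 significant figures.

Break the section into simple shapes (no overlaps), measuring from the bottom-left corner of the bounding box.
Vertical leg: 0.5 × 2.4, A = 1.2 in², y = 1.2 in, Ī = 0.576 in⁴.
Horizontal leg (remainder): 3.1 × 0.5, A = 1.55 in², y = 0.25 in, Ī = 0.0322917 in⁴.
Centroid: ȳ = ΣA·y / ΣA = 0.664545 in.
Transfer each piece to the horizontal centroidal axis using Ī + A·d² with d = y − 0.664545:
  vertical leg: d = 0.535455 in → contributes +0.920054 in⁴
  horizontal leg (remainder): d = -0.414545 in → contributes +0.298656 in⁴
Total I = 1.21871 in⁴.

I_xx ≈ 1.219 in⁴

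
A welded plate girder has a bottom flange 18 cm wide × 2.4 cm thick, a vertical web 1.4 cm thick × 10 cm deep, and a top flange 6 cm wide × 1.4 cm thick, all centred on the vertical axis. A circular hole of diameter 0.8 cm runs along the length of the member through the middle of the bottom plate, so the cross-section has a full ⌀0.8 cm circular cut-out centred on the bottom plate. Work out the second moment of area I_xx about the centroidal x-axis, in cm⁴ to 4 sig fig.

I_xx ≈ 1331 cm⁴

Split into non-overlapping primitives; take the origin at the lower-left of the bounding box.
Bottom plate: 18 × 2.4, A = 43.2 cm², y = 1.2 cm, Ī = 20.736 cm⁴.
Web plate: 1.4 × 10, A = 14 cm², y = 7.4 cm, Ī = 116.667 cm⁴.
Top plate: 6 × 1.4, A = 8.4 cm², y = 13.1 cm, Ī = 1.372 cm⁴.
Hole (subtracted): ⌀0.8, A = 0.502655 cm², y = 1.2 cm, Ī = 0.0201062 cm⁴.
Centroid: ȳ = ΣA·y / ΣA = 4.06893 cm.
Transfer each piece to the centroidal x-axis using Ī + A·d² with d = y − 4.06893:
  bottom plate: d = -2.86893 cm → contributes +376.306 cm⁴
  web plate: d = 3.33107 cm → contributes +272.011 cm⁴
  top plate: d = 9.03107 cm → contributes +686.477 cm⁴
  hole: d = -2.86893 cm → contributes −4.15735 cm⁴
Total I = 1330.64 cm⁴.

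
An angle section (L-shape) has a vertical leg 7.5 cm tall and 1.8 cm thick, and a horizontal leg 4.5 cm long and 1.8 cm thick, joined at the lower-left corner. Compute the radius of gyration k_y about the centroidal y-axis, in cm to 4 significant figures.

k_y ≈ 1.160 cm

Split into non-overlapping primitives; take the origin at the lower-left of the bounding box.
Vertical leg: 1.8 × 7.5, A = 13.5 cm², x = 0.9 cm, Ī = 3.645 cm⁴.
Horizontal leg (remainder): 2.7 × 1.8, A = 4.86 cm², x = 3.15 cm, Ī = 2.95245 cm⁴.
Centroid: x̄ = ΣA·x / ΣA = 1.49559 cm.
Transfer each piece to the centroidal y-axis using Ī + A·d² with d = x − 1.49559:
  vertical leg: d = -0.595588 cm → contributes +8.43379 cm⁴
  horizontal leg (remainder): d = 1.65441 cm → contributes +16.2547 cm⁴
Total I = 24.6884 cm⁴.
Radius of gyration: k = √(I/A) = √(24.6884 / 18.36) = 1.15961 cm.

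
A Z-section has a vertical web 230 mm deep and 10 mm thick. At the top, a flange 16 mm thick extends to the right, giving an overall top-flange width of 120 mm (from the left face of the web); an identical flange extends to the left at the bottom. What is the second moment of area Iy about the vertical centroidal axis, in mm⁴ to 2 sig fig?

Split into non-overlapping primitives; take the origin at the lower-left of the bounding box.
Web: 10 × 230, A = 2 300 mm², x = 115 mm, Ī = 19 167 mm⁴.
Top flange (beyond web): 110 × 16, A = 1 760 mm², x = 175 mm, Ī = 1 774 667 mm⁴.
Bottom flange (beyond web): 110 × 16, A = 1 760 mm², x = 55 mm, Ī = 1 774 667 mm⁴.
Centroid: x̄ = ΣA·x / ΣA = 115 mm.
Transfer each piece to the vertical centroidal axis using Ī + A·d² with d = x − 115:
  web: d = 0 mm → contributes +19 167 mm⁴
  top flange (beyond web): d = 60 mm → contributes +8 110 667 mm⁴
  bottom flange (beyond web): d = -60 mm → contributes +8 110 667 mm⁴
Total I = 16 240 500 mm⁴.

Iy ≈ 1.6 × 10⁷ mm⁴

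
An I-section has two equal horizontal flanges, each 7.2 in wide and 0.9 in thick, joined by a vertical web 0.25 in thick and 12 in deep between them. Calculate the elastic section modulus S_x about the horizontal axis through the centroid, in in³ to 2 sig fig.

S_x ≈ 83 in³

Split into non-overlapping primitives; take the origin at the lower-left of the bounding box.
Bottom flange: 7.2 × 0.9, A = 6.48 in², y = 0.45 in, Ī = 0.4374 in⁴.
Web: 0.25 × 12, A = 3 in², y = 6.9 in, Ī = 36 in⁴.
Top flange: 7.2 × 0.9, A = 6.48 in², y = 13.35 in, Ī = 0.4374 in⁴.
By symmetry the centroid is at mid-height, ȳ = 6.9 in.
Transfer each piece to the horizontal axis through the centroid using Ī + A·d² with d = y − 6.9:
  bottom flange: d = -6.45 in → contributes +270 in⁴
  web: d = 0 in → contributes +36 in⁴
  top flange: d = 6.45 in → contributes +270 in⁴
Total I = 576 in⁴.
Extreme fibre distance c = 6.9 in; S = I/c = 83.48 in³.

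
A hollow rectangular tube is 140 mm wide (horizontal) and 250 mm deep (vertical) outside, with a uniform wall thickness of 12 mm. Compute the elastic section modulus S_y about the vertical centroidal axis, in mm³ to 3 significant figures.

S_y ≈ 3.97 × 10⁵ mm³

Treat the section as a set of non-overlapping primitives; coordinates are from the bounding-box lower-left.
Outer rectangle: 140 × 250, A = 35 000 mm², x = 70 mm, Ī = 57 166 667 mm⁴.
Inner void (subtracted): 116 × 226, A = 26 216 mm², x = 70 mm, Ī = 29 396 875 mm⁴.
By symmetry the centroid is at mid-width, x̄ = 70 mm.
All pieces are centred on the vertical centroidal axis, so I = ΣĪ (holes subtracted) = 27 769 792 mm⁴.
Extreme fibre distance c = 70 mm; S = I/c = 396 711 mm³.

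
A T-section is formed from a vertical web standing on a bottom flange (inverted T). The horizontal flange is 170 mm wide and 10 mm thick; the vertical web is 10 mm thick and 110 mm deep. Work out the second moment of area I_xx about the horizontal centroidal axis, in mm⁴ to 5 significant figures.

Treat the section as a set of non-overlapping primitives; coordinates are from the bounding-box lower-left.
Flange: 170 × 10, A = 1 700 mm², y = 5 mm, Ī = 14166.67 mm⁴.
Web: 10 × 110, A = 1 100 mm², y = 65 mm, Ī = 1 109 167 mm⁴.
Centroid: ȳ = ΣA·y / ΣA = 28.57143 mm.
Transfer each piece to the horizontal centroidal axis using Ī + A·d² with d = y − 28.57143:
  flange: d = -23.57143 mm → contributes +958707.5 mm⁴
  web: d = 36.42857 mm → contributes +2 568 912 mm⁴
Total I = 3 527 619 mm⁴.

I_xx ≈ 3.5276 × 10⁶ mm⁴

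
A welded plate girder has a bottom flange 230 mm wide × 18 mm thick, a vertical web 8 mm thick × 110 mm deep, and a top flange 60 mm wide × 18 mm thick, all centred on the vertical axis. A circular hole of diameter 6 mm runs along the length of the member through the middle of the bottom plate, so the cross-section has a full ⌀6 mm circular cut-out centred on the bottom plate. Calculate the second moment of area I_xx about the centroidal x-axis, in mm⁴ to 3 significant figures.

Decompose the section into non-overlapping parts with the origin at the bottom-left of its bounding rectangle.
Bottom plate: 230 × 18, A = 4 140 mm², y = 9 mm, Ī = 111 780 mm⁴.
Web plate: 8 × 110, A = 880 mm², y = 73 mm, Ī = 887 333 mm⁴.
Top plate: 60 × 18, A = 1 080 mm², y = 137 mm, Ī = 29 160 mm⁴.
Hole (subtracted): ⌀6, A = 28.274 mm², y = 9 mm, Ī = 63.617 mm⁴.
Centroid: ȳ = ΣA·y / ΣA = 41.044 mm.
Transfer each piece to the centroidal x-axis using Ī + A·d² with d = y − 41.044:
  bottom plate: d = -32.044 mm → contributes +4 362 702 mm⁴
  web plate: d = 31.956 mm → contributes +1 785 999 mm⁴
  top plate: d = 95.956 mm → contributes +9 973 399 mm⁴
  hole: d = -32.044 mm → contributes −29 096 mm⁴
Total I = 16 093 005 mm⁴.

I_xx ≈ 1.61 × 10⁷ mm⁴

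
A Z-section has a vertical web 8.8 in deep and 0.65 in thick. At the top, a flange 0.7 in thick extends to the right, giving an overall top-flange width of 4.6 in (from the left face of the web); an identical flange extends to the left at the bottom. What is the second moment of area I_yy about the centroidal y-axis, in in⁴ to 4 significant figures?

Treat the section as a set of non-overlapping primitives; coordinates are from the bounding-box lower-left.
Web: 0.65 × 8.8, A = 5.72 in², x = 4.275 in, Ī = 0.201392 in⁴.
Top flange (beyond web): 3.95 × 0.7, A = 2.765 in², x = 6.575 in, Ī = 3.59508 in⁴.
Bottom flange (beyond web): 3.95 × 0.7, A = 2.765 in², x = 1.975 in, Ī = 3.59508 in⁴.
Centroid: x̄ = ΣA·x / ΣA = 4.275 in.
Transfer each piece to the centroidal y-axis using Ī + A·d² with d = x − 4.275:
  web: d = 0 in → contributes +0.201392 in⁴
  top flange (beyond web): d = 2.3 in → contributes +18.2219 in⁴
  bottom flange (beyond web): d = -2.3 in → contributes +18.2219 in⁴
Total I = 36.6452 in⁴.

I_yy ≈ 36.65 in⁴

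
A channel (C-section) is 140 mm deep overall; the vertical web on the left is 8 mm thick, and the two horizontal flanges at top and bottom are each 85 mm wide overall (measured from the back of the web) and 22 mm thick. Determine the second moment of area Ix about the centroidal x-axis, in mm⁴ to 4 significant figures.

Ix ≈ 1.376 × 10⁷ mm⁴

Treat the section as a set of non-overlapping primitives; coordinates are from the bounding-box lower-left.
Web: 8 × 140, A = 1 120 mm², y = 70 mm, Ī = 1 829 333 mm⁴.
Top flange (beyond web): 77 × 22, A = 1 694 mm², y = 129 mm, Ī = 68324.7 mm⁴.
Bottom flange (beyond web): 77 × 22, A = 1 694 mm², y = 11 mm, Ī = 68324.7 mm⁴.
By symmetry the centroid is at mid-height, ȳ = 70 mm.
Transfer each piece to the centroidal x-axis using Ī + A·d² with d = y − 70:
  web: d = 0 mm → contributes +1 829 333 mm⁴
  top flange (beyond web): d = 59 mm → contributes +5 965 139 mm⁴
  bottom flange (beyond web): d = -59 mm → contributes +5 965 139 mm⁴
Total I = 13 759 611 mm⁴.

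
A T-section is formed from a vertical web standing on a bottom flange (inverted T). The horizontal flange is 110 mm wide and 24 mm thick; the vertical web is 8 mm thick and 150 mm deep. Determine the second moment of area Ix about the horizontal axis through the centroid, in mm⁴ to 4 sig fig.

Decompose the section into non-overlapping parts with the origin at the bottom-left of its bounding rectangle.
Flange: 110 × 24, A = 2 640 mm², y = 12 mm, Ī = 126 720 mm⁴.
Web: 8 × 150, A = 1 200 mm², y = 99 mm, Ī = 2 250 000 mm⁴.
Centroid: ȳ = ΣA·y / ΣA = 39.1875 mm.
Transfer each piece to the horizontal axis through the centroid using Ī + A·d² with d = y − 39.1875:
  flange: d = -27.1875 mm → contributes +2 078 103 mm⁴
  web: d = 59.8125 mm → contributes +6 543 042 mm⁴
Total I = 8 621 145 mm⁴.

Ix ≈ 8.621 × 10⁶ mm⁴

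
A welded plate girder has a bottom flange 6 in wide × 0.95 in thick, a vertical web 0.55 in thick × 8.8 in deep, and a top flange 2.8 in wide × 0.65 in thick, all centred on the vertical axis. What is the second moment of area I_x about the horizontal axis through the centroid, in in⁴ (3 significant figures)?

I_x ≈ 178 in⁴

Treat the section as a set of non-overlapping primitives; coordinates are from the bounding-box lower-left.
Bottom plate: 6 × 0.95, A = 5.7 in², y = 0.475 in, Ī = 0.42869 in⁴.
Web plate: 0.55 × 8.8, A = 4.84 in², y = 5.35 in, Ī = 31.234 in⁴.
Top plate: 2.8 × 0.65, A = 1.82 in², y = 10.075 in, Ī = 0.064079 in⁴.
Centroid: ȳ = ΣA·y / ΣA = 3.7976 in.
Transfer each piece to the horizontal axis through the centroid using Ī + A·d² with d = y − 3.7976:
  bottom plate: d = -3.3226 in → contributes +63.354 in⁴
  web plate: d = 1.5524 in → contributes +42.899 in⁴
  top plate: d = 6.2774 in → contributes +71.783 in⁴
Total I = 178.04 in⁴.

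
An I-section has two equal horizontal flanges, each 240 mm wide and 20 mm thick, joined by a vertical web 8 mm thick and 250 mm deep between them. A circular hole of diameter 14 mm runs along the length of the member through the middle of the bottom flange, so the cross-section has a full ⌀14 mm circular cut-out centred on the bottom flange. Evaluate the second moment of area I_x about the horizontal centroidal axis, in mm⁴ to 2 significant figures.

I_x ≈ 1.8 × 10⁸ mm⁴

Split into non-overlapping primitives; take the origin at the lower-left of the bounding box.
Bottom flange: 240 × 20, A = 4 800 mm², y = 10 mm, Ī = 160 000 mm⁴.
Web: 8 × 250, A = 2 000 mm², y = 145 mm, Ī = 10 416 667 mm⁴.
Top flange: 240 × 20, A = 4 800 mm², y = 280 mm, Ī = 160 000 mm⁴.
Hole (subtracted): ⌀14, A = 153.9 mm², y = 10 mm, Ī = 1 886 mm⁴.
Centroid: ȳ = ΣA·y / ΣA = 146.8 mm.
Transfer each piece to the horizontal centroidal axis using Ī + A·d² with d = y − 146.8:
  bottom flange: d = -136.8 mm → contributes +90 008 859 mm⁴
  web: d = -1.816 mm → contributes +10 423 260 mm⁴
  top flange: d = 133.2 mm → contributes +85 302 787 mm⁴
  hole: d = -136.8 mm → contributes −2 883 377 mm⁴
Total I = 182 851 529 mm⁴.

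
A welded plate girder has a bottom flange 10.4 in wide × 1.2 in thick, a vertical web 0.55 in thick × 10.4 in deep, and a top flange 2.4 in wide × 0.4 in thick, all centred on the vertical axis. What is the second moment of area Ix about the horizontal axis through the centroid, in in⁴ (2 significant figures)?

Decompose the section into non-overlapping parts with the origin at the bottom-left of its bounding rectangle.
Bottom plate: 10.4 × 1.2, A = 12.48 in², y = 0.6 in, Ī = 1.498 in⁴.
Web plate: 0.55 × 10.4, A = 5.72 in², y = 6.4 in, Ī = 51.56 in⁴.
Top plate: 2.4 × 0.4, A = 0.96 in², y = 11.8 in, Ī = 0.0128 in⁴.
Centroid: ȳ = ΣA·y / ΣA = 2.893 in.
Transfer each piece to the horizontal axis through the centroid using Ī + A·d² with d = y − 2.893:
  bottom plate: d = -2.293 in → contributes +67.1 in⁴
  web plate: d = 3.507 in → contributes +121.9 in⁴
  top plate: d = 8.907 in → contributes +76.18 in⁴
Total I = 265.2 in⁴.

Ix ≈ 270 in⁴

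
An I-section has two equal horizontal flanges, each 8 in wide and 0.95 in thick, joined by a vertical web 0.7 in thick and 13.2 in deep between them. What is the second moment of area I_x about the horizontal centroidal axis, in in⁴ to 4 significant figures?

Decompose the section into non-overlapping parts with the origin at the bottom-left of its bounding rectangle.
Bottom flange: 8 × 0.95, A = 7.6 in², y = 0.475 in, Ī = 0.571583 in⁴.
Web: 0.7 × 13.2, A = 9.24 in², y = 7.55 in, Ī = 134.165 in⁴.
Top flange: 8 × 0.95, A = 7.6 in², y = 14.625 in, Ī = 0.571583 in⁴.
By symmetry the centroid is at mid-height, ȳ = 7.55 in.
Transfer each piece to the horizontal centroidal axis using Ī + A·d² with d = y − 7.55:
  bottom flange: d = -7.075 in → contributes +380.994 in⁴
  web: d = 0 in → contributes +134.165 in⁴
  top flange: d = 7.075 in → contributes +380.994 in⁴
Total I = 896.153 in⁴.

I_x ≈ 896.2 in⁴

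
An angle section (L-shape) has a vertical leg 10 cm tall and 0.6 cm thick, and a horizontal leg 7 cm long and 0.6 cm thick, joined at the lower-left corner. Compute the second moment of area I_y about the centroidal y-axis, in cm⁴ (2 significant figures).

I_y ≈ 42 cm⁴

Break the section into simple shapes (no overlaps), measuring from the bottom-left corner of the bounding box.
Vertical leg: 0.6 × 10, A = 6 cm², x = 0.3 cm, Ī = 0.18 cm⁴.
Horizontal leg (remainder): 6.4 × 0.6, A = 3.84 cm², x = 3.8 cm, Ī = 13.11 cm⁴.
Centroid: x̄ = ΣA·x / ΣA = 1.666 cm.
Transfer each piece to the centroidal y-axis using Ī + A·d² with d = x − 1.666:
  vertical leg: d = -1.366 cm → contributes +11.37 cm⁴
  horizontal leg (remainder): d = 2.134 cm → contributes +30.6 cm⁴
Total I = 41.97 cm⁴.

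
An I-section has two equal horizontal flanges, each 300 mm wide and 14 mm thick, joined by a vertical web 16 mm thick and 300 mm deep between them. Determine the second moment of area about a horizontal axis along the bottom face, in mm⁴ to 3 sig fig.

I_base ≈ 5.98 × 10⁸ mm⁴

Treat the section as a set of non-overlapping primitives; coordinates are from the bounding-box lower-left.
Bottom flange: 300 × 14, A = 4 200 mm², y = 7 mm, Ī = 68 600 mm⁴.
Web: 16 × 300, A = 4 800 mm², y = 164 mm, Ī = 36 000 000 mm⁴.
Top flange: 300 × 14, A = 4 200 mm², y = 321 mm, Ī = 68 600 mm⁴.
Transfer each piece to the bottom edge using Ī + A·d² with d = y − 0:
  bottom flange: d = 7 mm → contributes +274 400 mm⁴
  web: d = 164 mm → contributes +165 100 800 mm⁴
  top flange: d = 321 mm → contributes +432 840 800 mm⁴
Total I = 598 216 000 mm⁴.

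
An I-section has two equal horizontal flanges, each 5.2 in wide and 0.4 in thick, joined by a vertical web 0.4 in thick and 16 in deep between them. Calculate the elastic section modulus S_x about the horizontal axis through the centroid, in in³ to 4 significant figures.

Split into non-overlapping primitives; take the origin at the lower-left of the bounding box.
Bottom flange: 5.2 × 0.4, A = 2.08 in², y = 0.2 in, Ī = 0.0277333 in⁴.
Web: 0.4 × 16, A = 6.4 in², y = 8.4 in, Ī = 136.533 in⁴.
Top flange: 5.2 × 0.4, A = 2.08 in², y = 16.6 in, Ī = 0.0277333 in⁴.
By symmetry the centroid is at mid-height, ȳ = 8.4 in.
Transfer each piece to the horizontal axis through the centroid using Ī + A·d² with d = y − 8.4:
  bottom flange: d = -8.2 in → contributes +139.887 in⁴
  web: d = 0 in → contributes +136.533 in⁴
  top flange: d = 8.2 in → contributes +139.887 in⁴
Total I = 416.307 in⁴.
Extreme fibre distance c = 8.4 in; S = I/c = 49.5604 in³.

S_x ≈ 49.56 in³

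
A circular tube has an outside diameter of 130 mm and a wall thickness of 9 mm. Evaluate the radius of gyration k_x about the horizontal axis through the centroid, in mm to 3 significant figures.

k_x ≈ 42.9 mm

Break the section into simple shapes (no overlaps), measuring from the bottom-left corner of the bounding box.
Outer circle: ⌀130, A = 13 273 mm², y = 65 mm, Ī = 14 019 848 mm⁴.
Bore (subtracted): ⌀112, A = 9 852 mm², y = 65 mm, Ī = 7 723 995 mm⁴.
By symmetry the centroid is at mid-height, ȳ = 65 mm.
All pieces are centred on the horizontal axis through the centroid, so I = ΣĪ (holes subtracted) = 6 295 853 mm⁴.
Radius of gyration: k = √(I/A) = √(6 295 853 / 3421.2) = 42.898 mm.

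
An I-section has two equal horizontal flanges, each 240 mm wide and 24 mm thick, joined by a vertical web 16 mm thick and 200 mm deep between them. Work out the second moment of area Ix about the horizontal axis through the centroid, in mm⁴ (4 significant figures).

Ix ≈ 1.557 × 10⁸ mm⁴

Break the section into simple shapes (no overlaps), measuring from the bottom-left corner of the bounding box.
Bottom flange: 240 × 24, A = 5 760 mm², y = 12 mm, Ī = 276 480 mm⁴.
Web: 16 × 200, A = 3 200 mm², y = 124 mm, Ī = 10 666 667 mm⁴.
Top flange: 240 × 24, A = 5 760 mm², y = 236 mm, Ī = 276 480 mm⁴.
By symmetry the centroid is at mid-height, ȳ = 124 mm.
Transfer each piece to the horizontal axis through the centroid using Ī + A·d² with d = y − 124:
  bottom flange: d = -112 mm → contributes +72 529 920 mm⁴
  web: d = 0 mm → contributes +10 666 667 mm⁴
  top flange: d = 112 mm → contributes +72 529 920 mm⁴
Total I = 155 726 507 mm⁴.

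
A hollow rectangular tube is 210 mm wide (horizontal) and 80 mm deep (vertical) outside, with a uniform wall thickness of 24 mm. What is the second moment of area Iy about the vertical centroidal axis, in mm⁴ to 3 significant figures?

Iy ≈ 5.04 × 10⁷ mm⁴

Split into non-overlapping primitives; take the origin at the lower-left of the bounding box.
Outer rectangle: 210 × 80, A = 16 800 mm², x = 105 mm, Ī = 61 740 000 mm⁴.
Inner void (subtracted): 162 × 32, A = 5 184 mm², x = 105 mm, Ī = 11 337 408 mm⁴.
By symmetry the centroid is at mid-width, x̄ = 105 mm.
All pieces are centred on the vertical centroidal axis, so I = ΣĪ (holes subtracted) = 50 402 592 mm⁴.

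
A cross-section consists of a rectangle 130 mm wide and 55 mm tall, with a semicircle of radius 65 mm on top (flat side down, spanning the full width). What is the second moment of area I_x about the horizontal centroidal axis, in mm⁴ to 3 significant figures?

I_x ≈ 1.42 × 10⁷ mm⁴

Treat the section as a set of non-overlapping primitives; coordinates are from the bounding-box lower-left.
Rectangular body: 130 × 55, A = 7 150 mm², y = 27.5 mm, Ī = 1 802 396 mm⁴.
Semicircular cap: semicircle r = 65, A = 6636.6 mm², y = 82.587 mm, Ī = 1 959 230 mm⁴.
Centroid: ȳ = ΣA·y / ΣA = 54.018 mm.
Transfer each piece to the horizontal centroidal axis using Ī + A·d² with d = y − 54.018:
  rectangular body: d = -26.518 mm → contributes +6 830 218 mm⁴
  semicircular cap: d = 28.569 mm → contributes +7 375 988 mm⁴
Total I = 14 206 206 mm⁴.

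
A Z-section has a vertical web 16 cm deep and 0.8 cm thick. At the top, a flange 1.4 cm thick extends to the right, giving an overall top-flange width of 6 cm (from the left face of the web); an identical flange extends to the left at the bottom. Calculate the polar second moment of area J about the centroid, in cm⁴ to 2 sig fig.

J ≈ 1200 cm⁴

Split into non-overlapping primitives; take the origin at the lower-left of the bounding box.
Web: 0.8 × 16, A = 12.8 cm², y = 8 cm, Ī = 273.1 cm⁴.
Top flange (beyond web): 5.2 × 1.4, A = 7.28 cm², y = 15.3 cm, Ī = 1.189 cm⁴.
Bottom flange (beyond web): 5.2 × 1.4, A = 7.28 cm², y = 0.7 cm, Ī = 1.189 cm⁴.
Centroid: ȳ = ΣA·y / ΣA = 8 cm.
Transfer each piece to the centroidal x-axis using Ī + A·d² with d = y − 8:
  web: d = 0 cm → contributes +273.1 cm⁴
  top flange (beyond web): d = 7.3 cm → contributes +389.1 cm⁴
  bottom flange (beyond web): d = -7.3 cm → contributes +389.1 cm⁴
Total I = 1 051 cm⁴.
For the y-axis: x̄ = 5.6 cm.
Repeating about the centroidal y-axis gives I_y = 164.5 cm⁴.
Polar second moment: J = I_x + I_y = 1 216 cm⁴.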